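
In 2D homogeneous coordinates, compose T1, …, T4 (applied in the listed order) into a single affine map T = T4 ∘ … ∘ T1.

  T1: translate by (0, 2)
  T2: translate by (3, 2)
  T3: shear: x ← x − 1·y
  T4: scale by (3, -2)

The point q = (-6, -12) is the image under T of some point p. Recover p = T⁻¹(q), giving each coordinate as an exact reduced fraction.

p = (1, 2)

T1 = [1 0 0; 0 1 2; 0 0 1]
T2·T1 = [1 0 3; 0 1 4; 0 0 1]
T3·…·T1 = [1 -1 -1; 0 1 4; 0 0 1]
T4·…·T1 = [3 -3 -3; 0 -2 -8; 0 0 1]
det M = -6; M⁻¹ = [1/3 -1/2 -3; 0 -1/2 -4; 0 0 1]
M⁻¹ · (-6, -12)ᵀ = (1, 2)ᵀ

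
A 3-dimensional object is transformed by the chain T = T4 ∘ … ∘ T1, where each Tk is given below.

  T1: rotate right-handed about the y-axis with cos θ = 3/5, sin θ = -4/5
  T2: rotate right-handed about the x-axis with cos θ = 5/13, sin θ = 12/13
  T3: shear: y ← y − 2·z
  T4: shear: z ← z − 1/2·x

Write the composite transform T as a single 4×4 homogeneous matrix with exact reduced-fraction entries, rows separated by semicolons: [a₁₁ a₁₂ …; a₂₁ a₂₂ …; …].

T = [3/5 0 -4/5 0; -88/65 -19/13 -66/65 0; 1/130 12/13 41/65 0; 0 0 0 1]

T1 = [3/5 0 -4/5 0; 0 1 0 0; 4/5 0 3/5 0; 0 0 0 1]
T2·T1 = [3/5 0 -4/5 0; -48/65 5/13 -36/65 0; 4/13 12/13 3/13 0; 0 0 0 1]
T3·…·T1 = [3/5 0 -4/5 0; -88/65 -19/13 -66/65 0; 4/13 12/13 3/13 0; 0 0 0 1]
T4·…·T1 = [3/5 0 -4/5 0; -88/65 -19/13 -66/65 0; 1/130 12/13 41/65 0; 0 0 0 1]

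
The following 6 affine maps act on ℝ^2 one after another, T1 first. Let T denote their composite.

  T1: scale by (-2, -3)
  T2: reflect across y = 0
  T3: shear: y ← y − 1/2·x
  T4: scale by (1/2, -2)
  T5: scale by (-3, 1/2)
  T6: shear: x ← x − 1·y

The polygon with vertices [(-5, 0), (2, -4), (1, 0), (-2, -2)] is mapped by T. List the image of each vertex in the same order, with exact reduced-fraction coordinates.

image vertices: (-20, 5), (-4, 10), (4, -1), (-14, 8)

T1 scale by (-2, -3): (-5, 0) → (10, 0); (2, -4) → (-4, 12); (1, 0) → (-2, 0); (-2, -2) → (4, 6)
T2 reflect across y = 0: (10, 0) → (10, 0); (-4, 12) → (-4, -12); (-2, 0) → (-2, 0); (4, 6) → (4, -6)
T3 shear: y ← y − 1/2·x: (10, 0) → (10, -5); (-4, -12) → (-4, -10); (-2, 0) → (-2, 1); (4, -6) → (4, -8)
T4 scale by (1/2, -2): (10, -5) → (5, 10); (-4, -10) → (-2, 20); (-2, 1) → (-1, -2); (4, -8) → (2, 16)
T5 scale by (-3, 1/2): (5, 10) → (-15, 5); (-2, 20) → (6, 10); (-1, -2) → (3, -1); (2, 16) → (-6, 8)
T6 shear: x ← x − 1·y: (-15, 5) → (-20, 5); (6, 10) → (-4, 10); (3, -1) → (4, -1); (-6, 8) → (-14, 8)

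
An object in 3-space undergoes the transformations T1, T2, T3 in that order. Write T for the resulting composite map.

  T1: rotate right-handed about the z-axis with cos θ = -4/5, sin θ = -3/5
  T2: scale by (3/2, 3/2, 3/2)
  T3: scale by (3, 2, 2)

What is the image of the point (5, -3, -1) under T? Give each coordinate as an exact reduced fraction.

T1 rotate right-handed about the z-axis with cos θ = -4/5, sin θ = -3/5: (5, -3, -1) → (-29/5, -3/5, -1)
T2 scale by (3/2, 3/2, 3/2): (-29/5, -3/5, -1) → (-87/10, -9/10, -3/2)
T3 scale by (3, 2, 2): (-87/10, -9/10, -3/2) → (-261/10, -9/5, -3)

T(p) = (-261/10, -9/5, -3)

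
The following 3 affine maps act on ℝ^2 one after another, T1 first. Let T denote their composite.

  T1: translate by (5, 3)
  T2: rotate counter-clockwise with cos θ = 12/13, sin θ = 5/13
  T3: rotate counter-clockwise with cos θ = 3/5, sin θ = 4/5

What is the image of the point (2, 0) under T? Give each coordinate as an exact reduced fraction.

T(p) = (-77/65, 489/65)

T1 translate by (5, 3): (2, 0) → (7, 3)
T2 rotate counter-clockwise with cos θ = 12/13, sin θ = 5/13: (7, 3) → (69/13, 71/13)
T3 rotate counter-clockwise with cos θ = 3/5, sin θ = 4/5: (69/13, 71/13) → (-77/65, 489/65)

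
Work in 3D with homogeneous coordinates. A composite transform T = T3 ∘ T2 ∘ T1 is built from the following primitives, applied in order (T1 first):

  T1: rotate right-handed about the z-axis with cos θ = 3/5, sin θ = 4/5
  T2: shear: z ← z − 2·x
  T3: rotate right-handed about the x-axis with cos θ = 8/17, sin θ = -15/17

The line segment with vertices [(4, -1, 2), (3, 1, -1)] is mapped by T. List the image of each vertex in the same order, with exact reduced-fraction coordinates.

T1 rotate right-handed about the z-axis with cos θ = 3/5, sin θ = 4/5: (4, -1, 2) → (16/5, 13/5, 2); (3, 1, -1) → (1, 3, -1)
T2 shear: z ← z − 2·x: (16/5, 13/5, 2) → (16/5, 13/5, -22/5); (1, 3, -1) → (1, 3, -3)
T3 rotate right-handed about the x-axis with cos θ = 8/17, sin θ = -15/17: (16/5, 13/5, -22/5) → (16/5, -226/85, -371/85); (1, 3, -3) → (1, -21/17, -69/17)

image vertices: (16/5, -226/85, -371/85), (1, -21/17, -69/17)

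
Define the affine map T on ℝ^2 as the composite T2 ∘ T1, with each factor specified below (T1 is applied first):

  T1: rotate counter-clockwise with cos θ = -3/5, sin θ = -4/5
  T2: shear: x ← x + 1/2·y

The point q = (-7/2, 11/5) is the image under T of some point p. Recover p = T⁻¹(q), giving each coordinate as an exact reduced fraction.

T1 = [-3/5 4/5 0; -4/5 -3/5 0; 0 0 1]
T2·T1 = [-1 1/2 0; -4/5 -3/5 0; 0 0 1]
det M = 1; M⁻¹ = [-3/5 -1/2 0; 4/5 -1 0; 0 0 1]
M⁻¹ · (-7/2, 11/5)ᵀ = (1, -5)ᵀ

p = (1, -5)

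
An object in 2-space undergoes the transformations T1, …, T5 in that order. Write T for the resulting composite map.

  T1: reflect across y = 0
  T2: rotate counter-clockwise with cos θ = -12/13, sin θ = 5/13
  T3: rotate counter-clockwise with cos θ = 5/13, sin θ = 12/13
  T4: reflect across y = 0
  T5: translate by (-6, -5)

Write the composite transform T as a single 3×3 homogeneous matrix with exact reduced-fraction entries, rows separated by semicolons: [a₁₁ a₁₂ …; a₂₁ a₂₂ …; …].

T = [-120/169 -119/169 -6; 119/169 -120/169 -5; 0 0 1]

T1 = [1 0 0; 0 -1 0; 0 0 1]
T2·T1 = [-12/13 5/13 0; 5/13 12/13 0; 0 0 1]
T3·…·T1 = [-120/169 -119/169 0; -119/169 120/169 0; 0 0 1]
T4·…·T1 = [-120/169 -119/169 0; 119/169 -120/169 0; 0 0 1]
T5·…·T1 = [-120/169 -119/169 -6; 119/169 -120/169 -5; 0 0 1]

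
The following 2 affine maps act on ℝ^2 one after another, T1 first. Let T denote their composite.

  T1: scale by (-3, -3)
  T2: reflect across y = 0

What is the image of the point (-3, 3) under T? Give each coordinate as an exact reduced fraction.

T1 scale by (-3, -3): (-3, 3) → (9, -9)
T2 reflect across y = 0: (9, -9) → (9, 9)

T(p) = (9, 9)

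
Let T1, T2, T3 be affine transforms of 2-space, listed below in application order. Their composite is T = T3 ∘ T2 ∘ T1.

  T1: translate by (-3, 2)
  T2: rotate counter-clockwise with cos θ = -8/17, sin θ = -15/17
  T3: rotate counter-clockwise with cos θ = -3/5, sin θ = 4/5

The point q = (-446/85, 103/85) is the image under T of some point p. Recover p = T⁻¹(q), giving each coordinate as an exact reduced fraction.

p = (-2, 0)

T1 = [1 0 -3; 0 1 2; 0 0 1]
T2·T1 = [-8/17 15/17 54/17; -15/17 -8/17 29/17; 0 0 1]
T3·…·T1 = [84/85 -13/85 -278/85; 13/85 84/85 129/85; 0 0 1]
det M = 1; M⁻¹ = [84/85 13/85 3; -13/85 84/85 -2; 0 0 1]
M⁻¹ · (-446/85, 103/85)ᵀ = (-2, 0)ᵀ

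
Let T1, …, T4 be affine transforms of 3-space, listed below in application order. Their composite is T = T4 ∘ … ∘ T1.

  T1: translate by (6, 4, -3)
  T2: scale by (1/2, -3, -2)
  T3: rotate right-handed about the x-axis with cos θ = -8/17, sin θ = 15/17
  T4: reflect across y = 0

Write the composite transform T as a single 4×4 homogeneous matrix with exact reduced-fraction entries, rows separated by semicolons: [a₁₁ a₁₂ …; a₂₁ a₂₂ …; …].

T = [1/2 0 0 3; 0 -24/17 -30/17 -6/17; 0 -45/17 16/17 -228/17; 0 0 0 1]

T1 = [1 0 0 6; 0 1 0 4; 0 0 1 -3; 0 0 0 1]
T2·T1 = [1/2 0 0 3; 0 -3 0 -12; 0 0 -2 6; 0 0 0 1]
T3·…·T1 = [1/2 0 0 3; 0 24/17 30/17 6/17; 0 -45/17 16/17 -228/17; 0 0 0 1]
T4·…·T1 = [1/2 0 0 3; 0 -24/17 -30/17 -6/17; 0 -45/17 16/17 -228/17; 0 0 0 1]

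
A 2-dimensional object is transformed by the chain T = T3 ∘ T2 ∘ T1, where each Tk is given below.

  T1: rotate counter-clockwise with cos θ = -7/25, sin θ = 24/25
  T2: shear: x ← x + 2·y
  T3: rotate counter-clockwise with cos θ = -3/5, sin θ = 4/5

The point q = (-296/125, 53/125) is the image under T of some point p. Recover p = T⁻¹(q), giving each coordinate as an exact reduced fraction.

p = (2, 1)

T1 = [-7/25 -24/25 0; 24/25 -7/25 0; 0 0 1]
T2·T1 = [41/25 -38/25 0; 24/25 -7/25 0; 0 0 1]
T3·…·T1 = [-219/125 142/125 0; 92/125 -131/125 0; 0 0 1]
det M = 1; M⁻¹ = [-131/125 -142/125 0; -92/125 -219/125 0; 0 0 1]
M⁻¹ · (-296/125, 53/125)ᵀ = (2, 1)ᵀ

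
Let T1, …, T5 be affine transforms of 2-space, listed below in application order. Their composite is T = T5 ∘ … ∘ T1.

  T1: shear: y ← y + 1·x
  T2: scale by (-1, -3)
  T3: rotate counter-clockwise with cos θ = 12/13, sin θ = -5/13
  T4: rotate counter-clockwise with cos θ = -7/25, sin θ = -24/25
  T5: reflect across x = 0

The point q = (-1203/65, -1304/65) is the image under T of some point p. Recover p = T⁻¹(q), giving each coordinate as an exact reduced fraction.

p = (-4, -5)

T1 = [1 0 0; 1 1 0; 0 0 1]
T2·T1 = [-1 0 0; -3 -3 0; 0 0 1]
T3·…·T1 = [-27/13 -15/13 0; -31/13 -36/13 0; 0 0 1]
T4·…·T1 = [-111/65 -759/325 0; 173/65 612/325 0; 0 0 1]
T5·…·T1 = [111/65 759/325 0; 173/65 612/325 0; 0 0 1]
det M = -3; M⁻¹ = [-204/325 253/325 0; 173/195 -37/65 0; 0 0 1]
M⁻¹ · (-1203/65, -1304/65)ᵀ = (-4, -5)ᵀ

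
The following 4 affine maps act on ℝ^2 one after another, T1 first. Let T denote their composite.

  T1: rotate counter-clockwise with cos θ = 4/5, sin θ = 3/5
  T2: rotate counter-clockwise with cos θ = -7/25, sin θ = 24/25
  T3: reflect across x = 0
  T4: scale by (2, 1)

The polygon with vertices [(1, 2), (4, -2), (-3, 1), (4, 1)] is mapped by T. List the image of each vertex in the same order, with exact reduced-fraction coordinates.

T1 rotate counter-clockwise with cos θ = 4/5, sin θ = 3/5: (1, 2) → (-2/5, 11/5); (4, -2) → (22/5, 4/5); (-3, 1) → (-3, -1); (4, 1) → (13/5, 16/5)
T2 rotate counter-clockwise with cos θ = -7/25, sin θ = 24/25: (-2/5, 11/5) → (-2, -1); (22/5, 4/5) → (-2, 4); (-3, -1) → (9/5, -13/5); (13/5, 16/5) → (-19/5, 8/5)
T3 reflect across x = 0: (-2, -1) → (2, -1); (-2, 4) → (2, 4); (9/5, -13/5) → (-9/5, -13/5); (-19/5, 8/5) → (19/5, 8/5)
T4 scale by (2, 1): (2, -1) → (4, -1); (2, 4) → (4, 4); (-9/5, -13/5) → (-18/5, -13/5); (19/5, 8/5) → (38/5, 8/5)

image vertices: (4, -1), (4, 4), (-18/5, -13/5), (38/5, 8/5)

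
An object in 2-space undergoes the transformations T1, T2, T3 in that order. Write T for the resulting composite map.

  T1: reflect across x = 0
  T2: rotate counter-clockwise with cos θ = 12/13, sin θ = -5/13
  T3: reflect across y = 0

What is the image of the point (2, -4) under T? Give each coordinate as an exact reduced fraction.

T(p) = (-44/13, 38/13)

T1 reflect across x = 0: (2, -4) → (-2, -4)
T2 rotate counter-clockwise with cos θ = 12/13, sin θ = -5/13: (-2, -4) → (-44/13, -38/13)
T3 reflect across y = 0: (-44/13, -38/13) → (-44/13, 38/13)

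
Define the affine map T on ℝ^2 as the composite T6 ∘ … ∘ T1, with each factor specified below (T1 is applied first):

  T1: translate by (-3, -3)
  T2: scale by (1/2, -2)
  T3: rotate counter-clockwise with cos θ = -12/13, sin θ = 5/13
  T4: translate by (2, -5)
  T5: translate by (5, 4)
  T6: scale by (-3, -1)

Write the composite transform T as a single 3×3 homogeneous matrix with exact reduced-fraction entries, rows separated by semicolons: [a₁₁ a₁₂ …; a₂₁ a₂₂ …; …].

T1 = [1 0 -3; 0 1 -3; 0 0 1]
T2·T1 = [1/2 0 -3/2; 0 -2 6; 0 0 1]
T3·…·T1 = [-6/13 10/13 -12/13; 5/26 24/13 -159/26; 0 0 1]
T4·…·T1 = [-6/13 10/13 14/13; 5/26 24/13 -289/26; 0 0 1]
T5·…·T1 = [-6/13 10/13 79/13; 5/26 24/13 -185/26; 0 0 1]
T6·…·T1 = [18/13 -30/13 -237/13; -5/26 -24/13 185/26; 0 0 1]

T = [18/13 -30/13 -237/13; -5/26 -24/13 185/26; 0 0 1]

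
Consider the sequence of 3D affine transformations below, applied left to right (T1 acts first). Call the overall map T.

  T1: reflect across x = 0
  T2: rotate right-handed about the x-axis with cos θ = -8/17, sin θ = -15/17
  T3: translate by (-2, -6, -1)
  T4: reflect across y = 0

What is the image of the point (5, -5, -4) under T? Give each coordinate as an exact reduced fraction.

T(p) = (-7, 122/17, 90/17)

T1 reflect across x = 0: (5, -5, -4) → (-5, -5, -4)
T2 rotate right-handed about the x-axis with cos θ = -8/17, sin θ = -15/17: (-5, -5, -4) → (-5, -20/17, 107/17)
T3 translate by (-2, -6, -1): (-5, -20/17, 107/17) → (-7, -122/17, 90/17)
T4 reflect across y = 0: (-7, -122/17, 90/17) → (-7, 122/17, 90/17)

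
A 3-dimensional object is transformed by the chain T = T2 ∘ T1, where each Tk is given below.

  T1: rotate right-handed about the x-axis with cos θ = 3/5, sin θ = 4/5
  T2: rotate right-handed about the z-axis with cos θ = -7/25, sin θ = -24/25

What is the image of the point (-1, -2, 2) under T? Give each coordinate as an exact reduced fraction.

T1 rotate right-handed about the x-axis with cos θ = 3/5, sin θ = 4/5: (-1, -2, 2) → (-1, -14/5, -2/5)
T2 rotate right-handed about the z-axis with cos θ = -7/25, sin θ = -24/25: (-1, -14/5, -2/5) → (-301/125, 218/125, -2/5)

T(p) = (-301/125, 218/125, -2/5)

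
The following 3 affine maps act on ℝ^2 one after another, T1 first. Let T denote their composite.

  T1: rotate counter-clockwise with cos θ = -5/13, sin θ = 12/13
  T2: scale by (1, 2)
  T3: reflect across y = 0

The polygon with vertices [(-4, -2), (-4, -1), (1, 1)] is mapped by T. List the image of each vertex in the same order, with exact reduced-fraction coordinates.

T1 rotate counter-clockwise with cos θ = -5/13, sin θ = 12/13: (-4, -2) → (44/13, -38/13); (-4, -1) → (32/13, -43/13); (1, 1) → (-17/13, 7/13)
T2 scale by (1, 2): (44/13, -38/13) → (44/13, -76/13); (32/13, -43/13) → (32/13, -86/13); (-17/13, 7/13) → (-17/13, 14/13)
T3 reflect across y = 0: (44/13, -76/13) → (44/13, 76/13); (32/13, -86/13) → (32/13, 86/13); (-17/13, 14/13) → (-17/13, -14/13)

image vertices: (44/13, 76/13), (32/13, 86/13), (-17/13, -14/13)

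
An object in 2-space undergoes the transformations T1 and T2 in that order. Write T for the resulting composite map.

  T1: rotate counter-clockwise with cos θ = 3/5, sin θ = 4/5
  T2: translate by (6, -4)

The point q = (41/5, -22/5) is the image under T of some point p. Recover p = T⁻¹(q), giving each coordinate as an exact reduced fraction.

p = (1, -2)

T1 = [3/5 -4/5 0; 4/5 3/5 0; 0 0 1]
T2·T1 = [3/5 -4/5 6; 4/5 3/5 -4; 0 0 1]
det M = 1; M⁻¹ = [3/5 4/5 -2/5; -4/5 3/5 36/5; 0 0 1]
M⁻¹ · (41/5, -22/5)ᵀ = (1, -2)ᵀ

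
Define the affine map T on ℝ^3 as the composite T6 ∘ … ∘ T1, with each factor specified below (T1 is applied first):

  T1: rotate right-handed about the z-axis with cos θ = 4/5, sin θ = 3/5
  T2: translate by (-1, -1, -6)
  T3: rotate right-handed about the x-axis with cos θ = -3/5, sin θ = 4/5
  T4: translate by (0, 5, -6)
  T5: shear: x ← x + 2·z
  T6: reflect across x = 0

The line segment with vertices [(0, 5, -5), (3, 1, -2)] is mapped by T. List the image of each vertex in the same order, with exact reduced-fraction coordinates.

T1 rotate right-handed about the z-axis with cos θ = 4/5, sin θ = 3/5: (0, 5, -5) → (-3, 4, -5); (3, 1, -2) → (9/5, 13/5, -2)
T2 translate by (-1, -1, -6): (-3, 4, -5) → (-4, 3, -11); (9/5, 13/5, -2) → (4/5, 8/5, -8)
T3 rotate right-handed about the x-axis with cos θ = -3/5, sin θ = 4/5: (-4, 3, -11) → (-4, 7, 9); (4/5, 8/5, -8) → (4/5, 136/25, 152/25)
T4 translate by (0, 5, -6): (-4, 7, 9) → (-4, 12, 3); (4/5, 136/25, 152/25) → (4/5, 261/25, 2/25)
T5 shear: x ← x + 2·z: (-4, 12, 3) → (2, 12, 3); (4/5, 261/25, 2/25) → (24/25, 261/25, 2/25)
T6 reflect across x = 0: (2, 12, 3) → (-2, 12, 3); (24/25, 261/25, 2/25) → (-24/25, 261/25, 2/25)

image vertices: (-2, 12, 3), (-24/25, 261/25, 2/25)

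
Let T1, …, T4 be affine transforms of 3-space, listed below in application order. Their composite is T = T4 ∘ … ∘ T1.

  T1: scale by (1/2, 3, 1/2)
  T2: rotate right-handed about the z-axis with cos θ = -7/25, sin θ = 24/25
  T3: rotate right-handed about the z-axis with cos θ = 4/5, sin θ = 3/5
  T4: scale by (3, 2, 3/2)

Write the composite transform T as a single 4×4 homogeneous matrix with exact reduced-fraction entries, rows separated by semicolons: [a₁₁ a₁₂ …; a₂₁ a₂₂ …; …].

T = [-6/5 -27/5 0 0; 3/5 -24/5 0 0; 0 0 3/4 0; 0 0 0 1]

T1 = [1/2 0 0 0; 0 3 0 0; 0 0 1/2 0; 0 0 0 1]
T2·T1 = [-7/50 -72/25 0 0; 12/25 -21/25 0 0; 0 0 1/2 0; 0 0 0 1]
T3·…·T1 = [-2/5 -9/5 0 0; 3/10 -12/5 0 0; 0 0 1/2 0; 0 0 0 1]
T4·…·T1 = [-6/5 -27/5 0 0; 3/5 -24/5 0 0; 0 0 3/4 0; 0 0 0 1]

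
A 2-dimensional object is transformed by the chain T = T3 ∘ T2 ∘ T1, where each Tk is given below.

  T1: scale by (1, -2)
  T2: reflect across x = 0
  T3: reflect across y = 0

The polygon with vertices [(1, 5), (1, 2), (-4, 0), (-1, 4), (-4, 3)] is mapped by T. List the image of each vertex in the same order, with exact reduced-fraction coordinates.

T1 scale by (1, -2): (1, 5) → (1, -10); (1, 2) → (1, -4); (-4, 0) → (-4, 0); (-1, 4) → (-1, -8); (-4, 3) → (-4, -6)
T2 reflect across x = 0: (1, -10) → (-1, -10); (1, -4) → (-1, -4); (-4, 0) → (4, 0); (-1, -8) → (1, -8); (-4, -6) → (4, -6)
T3 reflect across y = 0: (-1, -10) → (-1, 10); (-1, -4) → (-1, 4); (4, 0) → (4, 0); (1, -8) → (1, 8); (4, -6) → (4, 6)

image vertices: (-1, 10), (-1, 4), (4, 0), (1, 8), (4, 6)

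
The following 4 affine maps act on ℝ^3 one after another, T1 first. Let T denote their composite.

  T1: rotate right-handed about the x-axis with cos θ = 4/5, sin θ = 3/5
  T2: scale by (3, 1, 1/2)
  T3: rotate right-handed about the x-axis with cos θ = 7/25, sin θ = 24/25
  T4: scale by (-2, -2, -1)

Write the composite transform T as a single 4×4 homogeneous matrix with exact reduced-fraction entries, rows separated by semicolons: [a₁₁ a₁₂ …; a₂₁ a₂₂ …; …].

T1 = [1 0 0 0; 0 4/5 -3/5 0; 0 3/5 4/5 0; 0 0 0 1]
T2·T1 = [3 0 0 0; 0 4/5 -3/5 0; 0 3/10 2/5 0; 0 0 0 1]
T3·…·T1 = [3 0 0 0; 0 -8/125 -69/125 0; 0 213/250 -58/125 0; 0 0 0 1]
T4·…·T1 = [-6 0 0 0; 0 16/125 138/125 0; 0 -213/250 58/125 0; 0 0 0 1]

T = [-6 0 0 0; 0 16/125 138/125 0; 0 -213/250 58/125 0; 0 0 0 1]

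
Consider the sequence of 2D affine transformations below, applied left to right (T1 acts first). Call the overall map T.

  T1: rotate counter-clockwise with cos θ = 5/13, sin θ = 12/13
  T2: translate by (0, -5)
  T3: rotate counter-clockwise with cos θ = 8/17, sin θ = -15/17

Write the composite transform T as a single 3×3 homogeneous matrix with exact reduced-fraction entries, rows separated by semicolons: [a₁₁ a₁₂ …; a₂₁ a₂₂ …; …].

T = [220/221 -21/221 -75/17; 21/221 220/221 -40/17; 0 0 1]

T1 = [5/13 -12/13 0; 12/13 5/13 0; 0 0 1]
T2·T1 = [5/13 -12/13 0; 12/13 5/13 -5; 0 0 1]
T3·…·T1 = [220/221 -21/221 -75/17; 21/221 220/221 -40/17; 0 0 1]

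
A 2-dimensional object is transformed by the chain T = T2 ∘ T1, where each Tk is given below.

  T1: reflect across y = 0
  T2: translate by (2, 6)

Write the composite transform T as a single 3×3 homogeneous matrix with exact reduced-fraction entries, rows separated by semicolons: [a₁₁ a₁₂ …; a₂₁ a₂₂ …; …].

T1 = [1 0 0; 0 -1 0; 0 0 1]
T2·T1 = [1 0 2; 0 -1 6; 0 0 1]

T = [1 0 2; 0 -1 6; 0 0 1]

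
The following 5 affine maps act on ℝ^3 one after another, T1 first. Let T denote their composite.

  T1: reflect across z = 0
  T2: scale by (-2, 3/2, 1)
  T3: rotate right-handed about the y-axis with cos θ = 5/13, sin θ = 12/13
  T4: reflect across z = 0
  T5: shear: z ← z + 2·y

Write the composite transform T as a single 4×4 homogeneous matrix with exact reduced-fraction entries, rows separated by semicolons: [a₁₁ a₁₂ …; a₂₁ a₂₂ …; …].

T1 = [1 0 0 0; 0 1 0 0; 0 0 -1 0; 0 0 0 1]
T2·T1 = [-2 0 0 0; 0 3/2 0 0; 0 0 -1 0; 0 0 0 1]
T3·…·T1 = [-10/13 0 -12/13 0; 0 3/2 0 0; 24/13 0 -5/13 0; 0 0 0 1]
T4·…·T1 = [-10/13 0 -12/13 0; 0 3/2 0 0; -24/13 0 5/13 0; 0 0 0 1]
T5·…·T1 = [-10/13 0 -12/13 0; 0 3/2 0 0; -24/13 3 5/13 0; 0 0 0 1]

T = [-10/13 0 -12/13 0; 0 3/2 0 0; -24/13 3 5/13 0; 0 0 0 1]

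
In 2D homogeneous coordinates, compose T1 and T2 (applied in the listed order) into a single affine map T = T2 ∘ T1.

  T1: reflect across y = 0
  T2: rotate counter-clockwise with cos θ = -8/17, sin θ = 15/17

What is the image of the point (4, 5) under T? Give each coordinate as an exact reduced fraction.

T1 reflect across y = 0: (4, 5) → (4, -5)
T2 rotate counter-clockwise with cos θ = -8/17, sin θ = 15/17: (4, -5) → (43/17, 100/17)

T(p) = (43/17, 100/17)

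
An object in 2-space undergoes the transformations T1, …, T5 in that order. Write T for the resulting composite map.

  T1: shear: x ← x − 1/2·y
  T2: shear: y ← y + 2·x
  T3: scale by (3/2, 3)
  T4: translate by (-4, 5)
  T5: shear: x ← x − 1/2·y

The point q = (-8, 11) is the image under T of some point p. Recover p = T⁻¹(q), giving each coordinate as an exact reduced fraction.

T1 = [1 -1/2 0; 0 1 0; 0 0 1]
T2·T1 = [1 -1/2 0; 2 0 0; 0 0 1]
T3·…·T1 = [3/2 -3/4 0; 6 0 0; 0 0 1]
T4·…·T1 = [3/2 -3/4 -4; 6 0 5; 0 0 1]
T5·…·T1 = [-3/2 -3/4 -13/2; 6 0 5; 0 0 1]
det M = 9/2; M⁻¹ = [0 1/6 -5/6; -4/3 -1/3 -7; 0 0 1]
M⁻¹ · (-8, 11)ᵀ = (1, 0)ᵀ

p = (1, 0)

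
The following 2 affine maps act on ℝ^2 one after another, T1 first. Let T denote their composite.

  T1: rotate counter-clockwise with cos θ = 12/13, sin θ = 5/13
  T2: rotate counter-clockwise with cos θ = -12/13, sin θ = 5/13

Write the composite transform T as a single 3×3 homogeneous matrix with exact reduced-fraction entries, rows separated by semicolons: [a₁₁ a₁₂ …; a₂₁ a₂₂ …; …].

T1 = [12/13 -5/13 0; 5/13 12/13 0; 0 0 1]
T2·T1 = [-1 0 0; 0 -1 0; 0 0 1]

T = [-1 0 0; 0 -1 0; 0 0 1]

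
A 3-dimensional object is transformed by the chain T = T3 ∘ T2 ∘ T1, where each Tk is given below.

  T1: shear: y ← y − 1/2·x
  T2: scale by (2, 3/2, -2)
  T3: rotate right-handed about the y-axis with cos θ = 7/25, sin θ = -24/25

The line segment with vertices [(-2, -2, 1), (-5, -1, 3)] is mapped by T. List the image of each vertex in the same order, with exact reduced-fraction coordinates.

image vertices: (4/5, -3/2, -22/5), (74/25, 9/4, -282/25)

T1 shear: y ← y − 1/2·x: (-2, -2, 1) → (-2, -1, 1); (-5, -1, 3) → (-5, 3/2, 3)
T2 scale by (2, 3/2, -2): (-2, -1, 1) → (-4, -3/2, -2); (-5, 3/2, 3) → (-10, 9/4, -6)
T3 rotate right-handed about the y-axis with cos θ = 7/25, sin θ = -24/25: (-4, -3/2, -2) → (4/5, -3/2, -22/5); (-10, 9/4, -6) → (74/25, 9/4, -282/25)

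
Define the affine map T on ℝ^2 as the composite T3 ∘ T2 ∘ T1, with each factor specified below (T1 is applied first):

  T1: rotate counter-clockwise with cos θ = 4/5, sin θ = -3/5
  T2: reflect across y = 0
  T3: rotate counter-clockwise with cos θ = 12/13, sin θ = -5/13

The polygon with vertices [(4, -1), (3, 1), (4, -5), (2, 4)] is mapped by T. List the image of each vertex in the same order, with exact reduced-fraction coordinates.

image vertices: (236/65, 127/65), (41/13, -3/13), (172/65, 379/65), (38/13, -44/13)

T1 rotate counter-clockwise with cos θ = 4/5, sin θ = -3/5: (4, -1) → (13/5, -16/5); (3, 1) → (3, -1); (4, -5) → (1/5, -32/5); (2, 4) → (4, 2)
T2 reflect across y = 0: (13/5, -16/5) → (13/5, 16/5); (3, -1) → (3, 1); (1/5, -32/5) → (1/5, 32/5); (4, 2) → (4, -2)
T3 rotate counter-clockwise with cos θ = 12/13, sin θ = -5/13: (13/5, 16/5) → (236/65, 127/65); (3, 1) → (41/13, -3/13); (1/5, 32/5) → (172/65, 379/65); (4, -2) → (38/13, -44/13)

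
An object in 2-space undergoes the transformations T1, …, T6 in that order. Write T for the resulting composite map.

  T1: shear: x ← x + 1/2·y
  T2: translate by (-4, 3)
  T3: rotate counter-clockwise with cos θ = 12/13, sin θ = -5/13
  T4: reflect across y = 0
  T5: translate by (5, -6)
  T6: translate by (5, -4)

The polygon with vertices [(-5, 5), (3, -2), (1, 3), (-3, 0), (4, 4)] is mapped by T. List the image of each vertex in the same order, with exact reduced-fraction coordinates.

T1 shear: x ← x + 1/2·y: (-5, 5) → (-5/2, 5); (3, -2) → (2, -2); (1, 3) → (5/2, 3); (-3, 0) → (-3, 0); (4, 4) → (6, 4)
T2 translate by (-4, 3): (-5/2, 5) → (-13/2, 8); (2, -2) → (-2, 1); (5/2, 3) → (-3/2, 6); (-3, 0) → (-7, 3); (6, 4) → (2, 7)
T3 rotate counter-clockwise with cos θ = 12/13, sin θ = -5/13: (-13/2, 8) → (-38/13, 257/26); (-2, 1) → (-19/13, 22/13); (-3/2, 6) → (12/13, 159/26); (-7, 3) → (-69/13, 71/13); (2, 7) → (59/13, 74/13)
T4 reflect across y = 0: (-38/13, 257/26) → (-38/13, -257/26); (-19/13, 22/13) → (-19/13, -22/13); (12/13, 159/26) → (12/13, -159/26); (-69/13, 71/13) → (-69/13, -71/13); (59/13, 74/13) → (59/13, -74/13)
T5 translate by (5, -6): (-38/13, -257/26) → (27/13, -413/26); (-19/13, -22/13) → (46/13, -100/13); (12/13, -159/26) → (77/13, -315/26); (-69/13, -71/13) → (-4/13, -149/13); (59/13, -74/13) → (124/13, -152/13)
T6 translate by (5, -4): (27/13, -413/26) → (92/13, -517/26); (46/13, -100/13) → (111/13, -152/13); (77/13, -315/26) → (142/13, -419/26); (-4/13, -149/13) → (61/13, -201/13); (124/13, -152/13) → (189/13, -204/13)

image vertices: (92/13, -517/26), (111/13, -152/13), (142/13, -419/26), (61/13, -201/13), (189/13, -204/13)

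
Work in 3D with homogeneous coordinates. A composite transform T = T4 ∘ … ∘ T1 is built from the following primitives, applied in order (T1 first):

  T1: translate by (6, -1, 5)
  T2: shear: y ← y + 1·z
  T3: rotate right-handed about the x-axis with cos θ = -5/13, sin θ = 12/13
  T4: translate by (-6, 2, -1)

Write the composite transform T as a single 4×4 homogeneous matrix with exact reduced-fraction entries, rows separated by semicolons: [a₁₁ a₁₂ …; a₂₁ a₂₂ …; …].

T1 = [1 0 0 6; 0 1 0 -1; 0 0 1 5; 0 0 0 1]
T2·T1 = [1 0 0 6; 0 1 1 4; 0 0 1 5; 0 0 0 1]
T3·…·T1 = [1 0 0 6; 0 -5/13 -17/13 -80/13; 0 12/13 7/13 23/13; 0 0 0 1]
T4·…·T1 = [1 0 0 0; 0 -5/13 -17/13 -54/13; 0 12/13 7/13 10/13; 0 0 0 1]

T = [1 0 0 0; 0 -5/13 -17/13 -54/13; 0 12/13 7/13 10/13; 0 0 0 1]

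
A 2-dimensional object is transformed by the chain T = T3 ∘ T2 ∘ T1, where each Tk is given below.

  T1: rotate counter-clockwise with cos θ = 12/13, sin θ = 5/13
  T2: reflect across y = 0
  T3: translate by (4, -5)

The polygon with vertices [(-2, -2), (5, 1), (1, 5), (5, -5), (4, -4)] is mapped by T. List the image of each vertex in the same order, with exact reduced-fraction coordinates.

T1 rotate counter-clockwise with cos θ = 12/13, sin θ = 5/13: (-2, -2) → (-14/13, -34/13); (5, 1) → (55/13, 37/13); (1, 5) → (-1, 5); (5, -5) → (85/13, -35/13); (4, -4) → (68/13, -28/13)
T2 reflect across y = 0: (-14/13, -34/13) → (-14/13, 34/13); (55/13, 37/13) → (55/13, -37/13); (-1, 5) → (-1, -5); (85/13, -35/13) → (85/13, 35/13); (68/13, -28/13) → (68/13, 28/13)
T3 translate by (4, -5): (-14/13, 34/13) → (38/13, -31/13); (55/13, -37/13) → (107/13, -102/13); (-1, -5) → (3, -10); (85/13, 35/13) → (137/13, -30/13); (68/13, 28/13) → (120/13, -37/13)

image vertices: (38/13, -31/13), (107/13, -102/13), (3, -10), (137/13, -30/13), (120/13, -37/13)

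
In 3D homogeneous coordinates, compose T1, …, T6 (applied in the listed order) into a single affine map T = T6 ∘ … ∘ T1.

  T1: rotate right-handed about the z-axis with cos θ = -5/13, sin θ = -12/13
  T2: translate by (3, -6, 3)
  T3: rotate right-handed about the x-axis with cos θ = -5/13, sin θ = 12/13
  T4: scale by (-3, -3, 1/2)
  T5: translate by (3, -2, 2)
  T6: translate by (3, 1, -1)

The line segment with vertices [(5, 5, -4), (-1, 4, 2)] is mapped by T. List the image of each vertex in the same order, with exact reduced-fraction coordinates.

image vertices: (-144/13, -3082/169, -1553/338), (-198/13, 881/169, -1019/338)

T1 rotate right-handed about the z-axis with cos θ = -5/13, sin θ = -12/13: (5, 5, -4) → (35/13, -85/13, -4); (-1, 4, 2) → (53/13, -8/13, 2)
T2 translate by (3, -6, 3): (35/13, -85/13, -4) → (74/13, -163/13, -1); (53/13, -8/13, 2) → (92/13, -86/13, 5)
T3 rotate right-handed about the x-axis with cos θ = -5/13, sin θ = 12/13: (74/13, -163/13, -1) → (74/13, 971/169, -1891/169); (92/13, -86/13, 5) → (92/13, -350/169, -1357/169)
T4 scale by (-3, -3, 1/2): (74/13, 971/169, -1891/169) → (-222/13, -2913/169, -1891/338); (92/13, -350/169, -1357/169) → (-276/13, 1050/169, -1357/338)
T5 translate by (3, -2, 2): (-222/13, -2913/169, -1891/338) → (-183/13, -3251/169, -1215/338); (-276/13, 1050/169, -1357/338) → (-237/13, 712/169, -681/338)
T6 translate by (3, 1, -1): (-183/13, -3251/169, -1215/338) → (-144/13, -3082/169, -1553/338); (-237/13, 712/169, -681/338) → (-198/13, 881/169, -1019/338)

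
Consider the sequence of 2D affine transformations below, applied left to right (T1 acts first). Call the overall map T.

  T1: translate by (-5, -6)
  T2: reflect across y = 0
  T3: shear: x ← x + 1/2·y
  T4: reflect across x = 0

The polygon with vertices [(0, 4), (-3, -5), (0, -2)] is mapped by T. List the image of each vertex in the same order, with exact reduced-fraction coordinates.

T1 translate by (-5, -6): (0, 4) → (-5, -2); (-3, -5) → (-8, -11); (0, -2) → (-5, -8)
T2 reflect across y = 0: (-5, -2) → (-5, 2); (-8, -11) → (-8, 11); (-5, -8) → (-5, 8)
T3 shear: x ← x + 1/2·y: (-5, 2) → (-4, 2); (-8, 11) → (-5/2, 11); (-5, 8) → (-1, 8)
T4 reflect across x = 0: (-4, 2) → (4, 2); (-5/2, 11) → (5/2, 11); (-1, 8) → (1, 8)

image vertices: (4, 2), (5/2, 11), (1, 8)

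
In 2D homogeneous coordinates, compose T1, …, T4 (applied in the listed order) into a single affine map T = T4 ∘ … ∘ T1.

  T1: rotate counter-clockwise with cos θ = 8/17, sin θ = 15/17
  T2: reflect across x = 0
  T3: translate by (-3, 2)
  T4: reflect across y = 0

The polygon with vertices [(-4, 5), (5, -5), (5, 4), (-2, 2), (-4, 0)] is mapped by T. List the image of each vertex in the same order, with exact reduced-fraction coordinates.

image vertices: (56/17, -14/17), (-166/17, -69/17), (-31/17, -141/17), (-5/17, -20/17), (-19/17, 26/17)

T1 rotate counter-clockwise with cos θ = 8/17, sin θ = 15/17: (-4, 5) → (-107/17, -20/17); (5, -5) → (115/17, 35/17); (5, 4) → (-20/17, 107/17); (-2, 2) → (-46/17, -14/17); (-4, 0) → (-32/17, -60/17)
T2 reflect across x = 0: (-107/17, -20/17) → (107/17, -20/17); (115/17, 35/17) → (-115/17, 35/17); (-20/17, 107/17) → (20/17, 107/17); (-46/17, -14/17) → (46/17, -14/17); (-32/17, -60/17) → (32/17, -60/17)
T3 translate by (-3, 2): (107/17, -20/17) → (56/17, 14/17); (-115/17, 35/17) → (-166/17, 69/17); (20/17, 107/17) → (-31/17, 141/17); (46/17, -14/17) → (-5/17, 20/17); (32/17, -60/17) → (-19/17, -26/17)
T4 reflect across y = 0: (56/17, 14/17) → (56/17, -14/17); (-166/17, 69/17) → (-166/17, -69/17); (-31/17, 141/17) → (-31/17, -141/17); (-5/17, 20/17) → (-5/17, -20/17); (-19/17, -26/17) → (-19/17, 26/17)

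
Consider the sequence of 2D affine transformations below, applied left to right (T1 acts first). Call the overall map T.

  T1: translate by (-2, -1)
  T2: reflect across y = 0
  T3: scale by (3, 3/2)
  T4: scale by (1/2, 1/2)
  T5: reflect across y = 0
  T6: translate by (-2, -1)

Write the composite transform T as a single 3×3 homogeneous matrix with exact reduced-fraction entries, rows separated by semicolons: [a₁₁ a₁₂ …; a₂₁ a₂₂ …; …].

T1 = [1 0 -2; 0 1 -1; 0 0 1]
T2·T1 = [1 0 -2; 0 -1 1; 0 0 1]
T3·…·T1 = [3 0 -6; 0 -3/2 3/2; 0 0 1]
T4·…·T1 = [3/2 0 -3; 0 -3/4 3/4; 0 0 1]
T5·…·T1 = [3/2 0 -3; 0 3/4 -3/4; 0 0 1]
T6·…·T1 = [3/2 0 -5; 0 3/4 -7/4; 0 0 1]

T = [3/2 0 -5; 0 3/4 -7/4; 0 0 1]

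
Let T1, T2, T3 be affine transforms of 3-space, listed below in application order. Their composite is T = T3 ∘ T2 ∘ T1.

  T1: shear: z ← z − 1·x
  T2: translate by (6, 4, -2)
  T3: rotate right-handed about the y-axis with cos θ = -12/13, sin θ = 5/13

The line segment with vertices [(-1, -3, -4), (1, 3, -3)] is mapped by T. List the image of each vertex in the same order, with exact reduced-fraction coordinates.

T1 shear: z ← z − 1·x: (-1, -3, -4) → (-1, -3, -3); (1, 3, -3) → (1, 3, -4)
T2 translate by (6, 4, -2): (-1, -3, -3) → (5, 1, -5); (1, 3, -4) → (7, 7, -6)
T3 rotate right-handed about the y-axis with cos θ = -12/13, sin θ = 5/13: (5, 1, -5) → (-85/13, 1, 35/13); (7, 7, -6) → (-114/13, 7, 37/13)

image vertices: (-85/13, 1, 35/13), (-114/13, 7, 37/13)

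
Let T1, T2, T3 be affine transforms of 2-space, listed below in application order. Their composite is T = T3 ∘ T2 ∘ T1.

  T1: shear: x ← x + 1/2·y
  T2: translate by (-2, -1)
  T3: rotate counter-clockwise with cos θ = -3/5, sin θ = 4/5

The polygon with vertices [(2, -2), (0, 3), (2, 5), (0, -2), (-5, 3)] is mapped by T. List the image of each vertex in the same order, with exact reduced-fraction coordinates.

T1 shear: x ← x + 1/2·y: (2, -2) → (1, -2); (0, 3) → (3/2, 3); (2, 5) → (9/2, 5); (0, -2) → (-1, -2); (-5, 3) → (-7/2, 3)
T2 translate by (-2, -1): (1, -2) → (-1, -3); (3/2, 3) → (-1/2, 2); (9/2, 5) → (5/2, 4); (-1, -2) → (-3, -3); (-7/2, 3) → (-11/2, 2)
T3 rotate counter-clockwise with cos θ = -3/5, sin θ = 4/5: (-1, -3) → (3, 1); (-1/2, 2) → (-13/10, -8/5); (5/2, 4) → (-47/10, -2/5); (-3, -3) → (21/5, -3/5); (-11/2, 2) → (17/10, -28/5)

image vertices: (3, 1), (-13/10, -8/5), (-47/10, -2/5), (21/5, -3/5), (17/10, -28/5)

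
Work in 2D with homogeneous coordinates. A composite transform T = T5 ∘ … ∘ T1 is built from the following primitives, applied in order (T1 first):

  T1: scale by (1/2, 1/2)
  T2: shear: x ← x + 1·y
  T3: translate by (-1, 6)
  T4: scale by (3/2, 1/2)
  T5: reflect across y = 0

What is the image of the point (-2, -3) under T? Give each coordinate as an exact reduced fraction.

T(p) = (-21/4, -9/4)

T1 scale by (1/2, 1/2): (-2, -3) → (-1, -3/2)
T2 shear: x ← x + 1·y: (-1, -3/2) → (-5/2, -3/2)
T3 translate by (-1, 6): (-5/2, -3/2) → (-7/2, 9/2)
T4 scale by (3/2, 1/2): (-7/2, 9/2) → (-21/4, 9/4)
T5 reflect across y = 0: (-21/4, 9/4) → (-21/4, -9/4)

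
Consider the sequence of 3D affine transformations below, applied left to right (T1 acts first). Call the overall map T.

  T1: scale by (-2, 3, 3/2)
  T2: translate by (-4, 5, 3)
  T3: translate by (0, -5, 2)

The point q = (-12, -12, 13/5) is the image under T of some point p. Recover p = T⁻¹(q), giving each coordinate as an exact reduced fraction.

p = (4, -4, -8/5)

T1 = [-2 0 0 0; 0 3 0 0; 0 0 3/2 0; 0 0 0 1]
T2·T1 = [-2 0 0 -4; 0 3 0 5; 0 0 3/2 3; 0 0 0 1]
T3·…·T1 = [-2 0 0 -4; 0 3 0 0; 0 0 3/2 5; 0 0 0 1]
det M = -9; M⁻¹ = [-1/2 0 0 -2; 0 1/3 0 0; 0 0 2/3 -10/3; 0 0 0 1]
M⁻¹ · (-12, -12, 13/5)ᵀ = (4, -4, -8/5)ᵀ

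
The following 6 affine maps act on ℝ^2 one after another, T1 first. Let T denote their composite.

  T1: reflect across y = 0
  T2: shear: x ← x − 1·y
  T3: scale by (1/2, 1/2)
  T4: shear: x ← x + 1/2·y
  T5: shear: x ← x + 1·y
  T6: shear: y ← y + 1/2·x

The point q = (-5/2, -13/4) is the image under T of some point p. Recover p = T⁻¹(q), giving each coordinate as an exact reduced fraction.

T1 = [1 0 0; 0 -1 0; 0 0 1]
T2·T1 = [1 1 0; 0 -1 0; 0 0 1]
T3·…·T1 = [1/2 1/2 0; 0 -1/2 0; 0 0 1]
T4·…·T1 = [1/2 1/4 0; 0 -1/2 0; 0 0 1]
T5·…·T1 = [1/2 -1/4 0; 0 -1/2 0; 0 0 1]
T6·…·T1 = [1/2 -1/4 0; 1/4 -5/8 0; 0 0 1]
det M = -1/4; M⁻¹ = [5/2 -1 0; 1 -2 0; 0 0 1]
M⁻¹ · (-5/2, -13/4)ᵀ = (-3, 4)ᵀ

p = (-3, 4)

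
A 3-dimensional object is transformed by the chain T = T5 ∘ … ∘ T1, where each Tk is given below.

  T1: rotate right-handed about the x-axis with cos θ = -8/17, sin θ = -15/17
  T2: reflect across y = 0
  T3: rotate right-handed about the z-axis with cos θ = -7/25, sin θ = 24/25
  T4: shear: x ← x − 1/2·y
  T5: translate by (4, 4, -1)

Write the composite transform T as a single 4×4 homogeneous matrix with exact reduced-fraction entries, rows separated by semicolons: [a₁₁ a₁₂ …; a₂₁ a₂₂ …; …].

T1 = [1 0 0 0; 0 -8/17 15/17 0; 0 -15/17 -8/17 0; 0 0 0 1]
T2·T1 = [1 0 0 0; 0 8/17 -15/17 0; 0 -15/17 -8/17 0; 0 0 0 1]
T3·…·T1 = [-7/25 -192/425 72/85 0; 24/25 -56/425 21/85 0; 0 -15/17 -8/17 0; 0 0 0 1]
T4·…·T1 = [-19/25 -164/425 123/170 0; 24/25 -56/425 21/85 0; 0 -15/17 -8/17 0; 0 0 0 1]
T5·…·T1 = [-19/25 -164/425 123/170 4; 24/25 -56/425 21/85 4; 0 -15/17 -8/17 -1; 0 0 0 1]

T = [-19/25 -164/425 123/170 4; 24/25 -56/425 21/85 4; 0 -15/17 -8/17 -1; 0 0 0 1]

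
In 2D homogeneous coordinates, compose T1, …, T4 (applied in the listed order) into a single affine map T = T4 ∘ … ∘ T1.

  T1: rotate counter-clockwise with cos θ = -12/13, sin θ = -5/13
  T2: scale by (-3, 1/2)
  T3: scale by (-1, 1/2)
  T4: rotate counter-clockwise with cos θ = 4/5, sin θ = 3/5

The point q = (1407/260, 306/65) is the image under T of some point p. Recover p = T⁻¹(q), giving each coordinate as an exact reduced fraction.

T1 = [-12/13 5/13 0; -5/13 -12/13 0; 0 0 1]
T2·T1 = [36/13 -15/13 0; -5/26 -6/13 0; 0 0 1]
T3·…·T1 = [-36/13 15/13 0; -5/52 -3/13 0; 0 0 1]
T4·…·T1 = [-561/260 69/65 0; -113/65 33/65 0; 0 0 1]
det M = 3/4; M⁻¹ = [44/65 -92/65 0; 452/195 -187/65 0; 0 0 1]
M⁻¹ · (1407/260, 306/65)ᵀ = (-3, -1)ᵀ

p = (-3, -1)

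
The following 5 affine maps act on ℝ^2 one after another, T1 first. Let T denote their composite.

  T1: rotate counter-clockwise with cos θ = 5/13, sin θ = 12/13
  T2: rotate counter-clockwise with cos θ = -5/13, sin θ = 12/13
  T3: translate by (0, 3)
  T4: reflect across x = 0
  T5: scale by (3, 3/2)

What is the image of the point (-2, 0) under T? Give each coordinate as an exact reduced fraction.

T1 rotate counter-clockwise with cos θ = 5/13, sin θ = 12/13: (-2, 0) → (-10/13, -24/13)
T2 rotate counter-clockwise with cos θ = -5/13, sin θ = 12/13: (-10/13, -24/13) → (2, 0)
T3 translate by (0, 3): (2, 0) → (2, 3)
T4 reflect across x = 0: (2, 3) → (-2, 3)
T5 scale by (3, 3/2): (-2, 3) → (-6, 9/2)

T(p) = (-6, 9/2)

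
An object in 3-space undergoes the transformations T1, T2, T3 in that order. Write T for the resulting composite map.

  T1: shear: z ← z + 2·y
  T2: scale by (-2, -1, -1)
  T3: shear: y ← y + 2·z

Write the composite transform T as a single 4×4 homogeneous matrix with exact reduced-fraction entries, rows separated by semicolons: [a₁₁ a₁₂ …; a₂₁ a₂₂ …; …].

T = [-2 0 0 0; 0 -5 -2 0; 0 -2 -1 0; 0 0 0 1]

T1 = [1 0 0 0; 0 1 0 0; 0 2 1 0; 0 0 0 1]
T2·T1 = [-2 0 0 0; 0 -1 0 0; 0 -2 -1 0; 0 0 0 1]
T3·…·T1 = [-2 0 0 0; 0 -5 -2 0; 0 -2 -1 0; 0 0 0 1]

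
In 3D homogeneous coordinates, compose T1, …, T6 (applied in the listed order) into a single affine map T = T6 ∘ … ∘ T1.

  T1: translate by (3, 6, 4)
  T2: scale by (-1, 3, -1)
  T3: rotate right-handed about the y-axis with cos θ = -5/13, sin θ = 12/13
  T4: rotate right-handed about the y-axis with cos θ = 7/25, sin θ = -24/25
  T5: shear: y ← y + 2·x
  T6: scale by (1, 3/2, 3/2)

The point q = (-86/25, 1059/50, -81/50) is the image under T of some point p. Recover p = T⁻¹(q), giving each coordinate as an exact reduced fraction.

T1 = [1 0 0 3; 0 1 0 6; 0 0 1 4; 0 0 0 1]
T2·T1 = [-1 0 0 -3; 0 3 0 18; 0 0 -1 -4; 0 0 0 1]
T3·…·T1 = [5/13 0 -12/13 -33/13; 0 3 0 18; 12/13 0 5/13 56/13; 0 0 0 1]
T4·…·T1 = [-253/325 0 -204/325 -63/13; 0 3 0 18; 204/325 0 -253/325 -16/13; 0 0 0 1]
T5·…·T1 = [-253/325 0 -204/325 -63/13; -506/325 3 -408/325 108/13; 204/325 0 -253/325 -16/13; 0 0 0 1]
T6·…·T1 = [-253/325 0 -204/325 -63/13; -759/325 9/2 -612/325 162/13; 306/325 0 -759/650 -24/13; 0 0 0 1]
det M = 27/4; M⁻¹ = [-253/325 0 136/325 -3; -2/3 2/9 0 -6; -204/325 0 -506/975 -4; 0 0 0 1]
M⁻¹ · (-86/25, 1059/50, -81/50)ᵀ = (-1, 1, -1)ᵀ

p = (-1, 1, -1)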